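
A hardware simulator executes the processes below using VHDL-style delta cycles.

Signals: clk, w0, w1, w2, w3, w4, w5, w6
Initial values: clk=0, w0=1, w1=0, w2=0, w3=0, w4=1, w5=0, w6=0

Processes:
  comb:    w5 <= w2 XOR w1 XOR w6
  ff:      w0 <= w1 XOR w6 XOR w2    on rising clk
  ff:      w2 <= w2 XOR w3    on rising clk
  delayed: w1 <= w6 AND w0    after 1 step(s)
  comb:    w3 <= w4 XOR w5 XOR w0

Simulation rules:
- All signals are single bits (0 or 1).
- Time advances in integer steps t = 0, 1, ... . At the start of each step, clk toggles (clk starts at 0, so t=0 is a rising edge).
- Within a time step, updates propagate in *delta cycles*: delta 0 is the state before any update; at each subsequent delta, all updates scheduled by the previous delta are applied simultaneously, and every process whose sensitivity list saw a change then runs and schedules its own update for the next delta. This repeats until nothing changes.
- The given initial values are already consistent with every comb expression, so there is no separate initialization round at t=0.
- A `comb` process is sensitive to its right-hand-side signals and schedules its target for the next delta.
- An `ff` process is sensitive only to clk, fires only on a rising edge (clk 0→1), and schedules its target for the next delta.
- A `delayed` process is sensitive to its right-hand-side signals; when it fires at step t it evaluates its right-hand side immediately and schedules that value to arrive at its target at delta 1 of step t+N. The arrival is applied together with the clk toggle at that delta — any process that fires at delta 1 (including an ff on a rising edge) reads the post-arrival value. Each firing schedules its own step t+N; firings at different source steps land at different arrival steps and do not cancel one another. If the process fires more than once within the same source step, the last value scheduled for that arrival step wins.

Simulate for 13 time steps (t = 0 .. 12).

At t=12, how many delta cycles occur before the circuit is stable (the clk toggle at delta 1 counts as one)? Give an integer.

3

t0.Δ0 w5=0 w0=1 w2=0 w4=1 w3=0 clk=0 w1=0 w6=0
t0.Δ1 w5=0 w0=1 w2=0 w4=1 w3=0 clk=1 w1=0 w6=0
t0.Δ2 w5=0 w0=0 w2=0 w4=1 w3=0 clk=1 w1=0 w6=0
t0.Δ3 w5=0 w0=0 w2=0 w4=1 w3=1 clk=1 w1=0 w6=0
t1.Δ0 w5=0 w0=0 w2=0 w4=1 w3=1 clk=1 w1=0 w6=0
t1.Δ1 w5=0 w0=0 w2=0 w4=1 w3=1 clk=0 w1=0 w6=0
t2.Δ0 w5=0 w0=0 w2=0 w4=1 w3=1 clk=0 w1=0 w6=0
t2.Δ1 w5=0 w0=0 w2=0 w4=1 w3=1 clk=1 w1=0 w6=0
t2.Δ2 w5=0 w0=0 w2=1 w4=1 w3=1 clk=1 w1=0 w6=0
t2.Δ3 w5=1 w0=0 w2=1 w4=1 w3=1 clk=1 w1=0 w6=0
t2.Δ4 w5=1 w0=0 w2=1 w4=1 w3=0 clk=1 w1=0 w6=0
t3.Δ0 w5=1 w0=0 w2=1 w4=1 w3=0 clk=1 w1=0 w6=0
t3.Δ1 w5=1 w0=0 w2=1 w4=1 w3=0 clk=0 w1=0 w6=0
t4.Δ0 w5=1 w0=0 w2=1 w4=1 w3=0 clk=0 w1=0 w6=0
t4.Δ1 w5=1 w0=0 w2=1 w4=1 w3=0 clk=1 w1=0 w6=0
t4.Δ2 w5=1 w0=1 w2=1 w4=1 w3=0 clk=1 w1=0 w6=0
t4.Δ3 w5=1 w0=1 w2=1 w4=1 w3=1 clk=1 w1=0 w6=0
t5.Δ0 w5=1 w0=1 w2=1 w4=1 w3=1 clk=1 w1=0 w6=0
t5.Δ1 w5=1 w0=1 w2=1 w4=1 w3=1 clk=0 w1=0 w6=0
t6.Δ0 w5=1 w0=1 w2=1 w4=1 w3=1 clk=0 w1=0 w6=0
t6.Δ1 w5=1 w0=1 w2=1 w4=1 w3=1 clk=1 w1=0 w6=0
t6.Δ2 w5=1 w0=1 w2=0 w4=1 w3=1 clk=1 w1=0 w6=0
t6.Δ3 w5=0 w0=1 w2=0 w4=1 w3=1 clk=1 w1=0 w6=0
t6.Δ4 w5=0 w0=1 w2=0 w4=1 w3=0 clk=1 w1=0 w6=0
t7.Δ0 w5=0 w0=1 w2=0 w4=1 w3=0 clk=1 w1=0 w6=0
t7.Δ1 w5=0 w0=1 w2=0 w4=1 w3=0 clk=0 w1=0 w6=0
t8.Δ0 w5=0 w0=1 w2=0 w4=1 w3=0 clk=0 w1=0 w6=0
t8.Δ1 w5=0 w0=1 w2=0 w4=1 w3=0 clk=1 w1=0 w6=0
t8.Δ2 w5=0 w0=0 w2=0 w4=1 w3=0 clk=1 w1=0 w6=0
t8.Δ3 w5=0 w0=0 w2=0 w4=1 w3=1 clk=1 w1=0 w6=0
t9.Δ0 w5=0 w0=0 w2=0 w4=1 w3=1 clk=1 w1=0 w6=0
t9.Δ1 w5=0 w0=0 w2=0 w4=1 w3=1 clk=0 w1=0 w6=0
t10.Δ0 w5=0 w0=0 w2=0 w4=1 w3=1 clk=0 w1=0 w6=0
t10.Δ1 w5=0 w0=0 w2=0 w4=1 w3=1 clk=1 w1=0 w6=0
t10.Δ2 w5=0 w0=0 w2=1 w4=1 w3=1 clk=1 w1=0 w6=0
t10.Δ3 w5=1 w0=0 w2=1 w4=1 w3=1 clk=1 w1=0 w6=0
t10.Δ4 w5=1 w0=0 w2=1 w4=1 w3=0 clk=1 w1=0 w6=0
t11.Δ0 w5=1 w0=0 w2=1 w4=1 w3=0 clk=1 w1=0 w6=0
t11.Δ1 w5=1 w0=0 w2=1 w4=1 w3=0 clk=0 w1=0 w6=0
t12.Δ0 w5=1 w0=0 w2=1 w4=1 w3=0 clk=0 w1=0 w6=0
t12.Δ1 w5=1 w0=0 w2=1 w4=1 w3=0 clk=1 w1=0 w6=0
t12.Δ2 w5=1 w0=1 w2=1 w4=1 w3=0 clk=1 w1=0 w6=0
t12.Δ3 w5=1 w0=1 w2=1 w4=1 w3=1 clk=1 w1=0 w6=0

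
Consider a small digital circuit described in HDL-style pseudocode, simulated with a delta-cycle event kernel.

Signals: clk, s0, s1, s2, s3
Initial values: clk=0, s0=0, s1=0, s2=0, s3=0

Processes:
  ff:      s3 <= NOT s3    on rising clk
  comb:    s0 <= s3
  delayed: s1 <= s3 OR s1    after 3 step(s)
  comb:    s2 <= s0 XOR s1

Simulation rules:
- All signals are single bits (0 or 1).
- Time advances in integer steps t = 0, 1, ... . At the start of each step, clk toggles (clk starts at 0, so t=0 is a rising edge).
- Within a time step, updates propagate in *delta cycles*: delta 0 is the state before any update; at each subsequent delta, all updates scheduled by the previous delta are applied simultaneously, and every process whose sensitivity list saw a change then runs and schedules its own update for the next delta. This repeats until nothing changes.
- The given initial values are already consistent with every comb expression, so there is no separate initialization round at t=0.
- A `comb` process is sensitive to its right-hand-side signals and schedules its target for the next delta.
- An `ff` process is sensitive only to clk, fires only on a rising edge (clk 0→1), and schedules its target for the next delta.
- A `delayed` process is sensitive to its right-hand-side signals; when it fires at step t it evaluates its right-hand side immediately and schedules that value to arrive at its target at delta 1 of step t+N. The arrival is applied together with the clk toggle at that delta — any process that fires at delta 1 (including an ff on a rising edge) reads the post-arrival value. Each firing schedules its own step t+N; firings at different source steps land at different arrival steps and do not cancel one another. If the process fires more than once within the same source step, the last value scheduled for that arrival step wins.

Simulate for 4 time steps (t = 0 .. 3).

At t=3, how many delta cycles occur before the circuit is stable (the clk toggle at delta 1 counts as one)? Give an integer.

2

t=0 Δ0: s2=0 s1=0 clk=0 s3=0 s0=0
  Δ1: clk:0→1
  Δ2: s3:0→1
  Δ3: s0:0→1
  Δ4: s2:0→1
  (4Δ to stable)
t=1 Δ0: s2=1 s1=0 clk=1 s3=1 s0=1
  Δ1: clk:1→0
  (1Δ to stable)
t=2 Δ0: s2=1 s1=0 clk=0 s3=1 s0=1
  Δ1: clk:0→1
  Δ2: s3:1→0
  Δ3: s0:1→0
  Δ4: s2:1→0
  (4Δ to stable)
t=3 Δ0: s2=0 s1=0 clk=1 s3=0 s0=0
  Δ1: s1:0→1, clk:1→0
  Δ2: s2:0→1
  (2Δ to stable)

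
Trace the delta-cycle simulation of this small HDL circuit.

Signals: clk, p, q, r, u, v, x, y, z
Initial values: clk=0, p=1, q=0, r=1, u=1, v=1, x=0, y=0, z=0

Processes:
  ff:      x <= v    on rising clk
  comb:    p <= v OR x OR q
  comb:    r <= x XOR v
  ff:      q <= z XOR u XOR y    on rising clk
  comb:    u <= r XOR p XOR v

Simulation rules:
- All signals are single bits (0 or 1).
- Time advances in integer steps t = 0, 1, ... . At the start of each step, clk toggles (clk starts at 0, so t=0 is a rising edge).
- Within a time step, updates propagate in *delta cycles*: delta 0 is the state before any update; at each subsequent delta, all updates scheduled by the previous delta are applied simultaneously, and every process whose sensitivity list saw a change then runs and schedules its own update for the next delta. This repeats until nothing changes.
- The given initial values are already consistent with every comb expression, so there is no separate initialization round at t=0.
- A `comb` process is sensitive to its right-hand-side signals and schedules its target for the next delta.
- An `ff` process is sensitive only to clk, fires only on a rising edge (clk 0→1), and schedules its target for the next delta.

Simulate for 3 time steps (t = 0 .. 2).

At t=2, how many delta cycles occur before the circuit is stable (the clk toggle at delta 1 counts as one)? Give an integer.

t=0 Δ0: r=1 z=0 y=0 q=0 v=1 u=1 p=1 x=0 clk=0
  Δ1: clk:0→1
  Δ2: q:0→1, x:0→1
  Δ3: r:1→0
  Δ4: u:1→0
  (4Δ to stable)
t=1 Δ0: r=0 z=0 y=0 q=1 v=1 u=0 p=1 x=1 clk=1
  Δ1: clk:1→0
  (1Δ to stable)
t=2 Δ0: r=0 z=0 y=0 q=1 v=1 u=0 p=1 x=1 clk=0
  Δ1: clk:0→1
  Δ2: q:1→0
  (2Δ to stable)

2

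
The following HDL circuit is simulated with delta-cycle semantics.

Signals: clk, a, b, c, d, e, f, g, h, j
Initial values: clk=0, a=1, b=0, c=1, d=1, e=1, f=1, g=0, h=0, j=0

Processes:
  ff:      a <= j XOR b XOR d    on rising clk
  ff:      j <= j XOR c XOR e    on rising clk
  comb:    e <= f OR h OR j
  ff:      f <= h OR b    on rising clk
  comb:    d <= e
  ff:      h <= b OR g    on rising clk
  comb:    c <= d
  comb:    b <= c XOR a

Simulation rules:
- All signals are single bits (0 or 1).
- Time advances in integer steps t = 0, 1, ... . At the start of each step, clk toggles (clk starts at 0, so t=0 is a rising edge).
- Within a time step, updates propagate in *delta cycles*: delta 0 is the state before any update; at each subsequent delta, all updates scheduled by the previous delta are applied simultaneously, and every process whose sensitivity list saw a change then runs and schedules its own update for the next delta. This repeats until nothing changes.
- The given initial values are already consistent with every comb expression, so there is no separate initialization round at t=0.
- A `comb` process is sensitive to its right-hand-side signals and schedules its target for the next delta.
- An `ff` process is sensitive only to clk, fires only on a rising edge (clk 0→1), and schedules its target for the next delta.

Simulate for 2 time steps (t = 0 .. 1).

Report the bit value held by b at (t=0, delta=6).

[bits: c,a,clk,f,j,g,e,b,d,h]
t=0: Δ0=1101001010 Δ1=1111001010 Δ2=1110001010 Δ3=1110000010 Δ4=1110000000 Δ5=0110000000 Δ6=0110000100 | 6Δ
t=1: Δ0=0110000100 Δ1=0100000100 | 1Δ

1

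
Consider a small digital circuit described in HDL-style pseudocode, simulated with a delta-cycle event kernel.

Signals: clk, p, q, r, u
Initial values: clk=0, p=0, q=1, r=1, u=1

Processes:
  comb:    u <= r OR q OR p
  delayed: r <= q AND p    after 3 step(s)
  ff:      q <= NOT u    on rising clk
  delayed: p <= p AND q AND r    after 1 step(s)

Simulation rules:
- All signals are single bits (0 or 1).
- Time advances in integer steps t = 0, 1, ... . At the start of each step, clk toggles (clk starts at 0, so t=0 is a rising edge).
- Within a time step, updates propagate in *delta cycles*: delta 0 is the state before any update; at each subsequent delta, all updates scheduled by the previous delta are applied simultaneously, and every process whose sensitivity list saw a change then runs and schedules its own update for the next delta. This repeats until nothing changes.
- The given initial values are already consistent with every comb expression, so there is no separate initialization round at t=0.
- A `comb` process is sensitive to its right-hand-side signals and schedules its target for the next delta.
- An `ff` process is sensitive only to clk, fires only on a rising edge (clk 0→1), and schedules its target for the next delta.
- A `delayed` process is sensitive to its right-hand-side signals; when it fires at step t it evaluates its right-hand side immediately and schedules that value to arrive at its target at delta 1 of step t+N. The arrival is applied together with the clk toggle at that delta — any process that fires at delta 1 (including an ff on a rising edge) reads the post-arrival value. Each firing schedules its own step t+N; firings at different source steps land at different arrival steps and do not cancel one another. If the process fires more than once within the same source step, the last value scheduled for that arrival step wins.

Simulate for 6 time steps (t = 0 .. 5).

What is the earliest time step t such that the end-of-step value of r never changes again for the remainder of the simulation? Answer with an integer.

t0.Δ0 r=1 p=0 q=1 u=1 clk=0
t0.Δ1 r=1 p=0 q=1 u=1 clk=1
t0.Δ2 r=1 p=0 q=0 u=1 clk=1
t1.Δ0 r=1 p=0 q=0 u=1 clk=1
t1.Δ1 r=1 p=0 q=0 u=1 clk=0
t2.Δ0 r=1 p=0 q=0 u=1 clk=0
t2.Δ1 r=1 p=0 q=0 u=1 clk=1
t3.Δ0 r=1 p=0 q=0 u=1 clk=1
t3.Δ1 r=0 p=0 q=0 u=1 clk=0
t3.Δ2 r=0 p=0 q=0 u=0 clk=0
t4.Δ0 r=0 p=0 q=0 u=0 clk=0
t4.Δ1 r=0 p=0 q=0 u=0 clk=1
t4.Δ2 r=0 p=0 q=1 u=0 clk=1
t4.Δ3 r=0 p=0 q=1 u=1 clk=1
t5.Δ0 r=0 p=0 q=1 u=1 clk=1
t5.Δ1 r=0 p=0 q=1 u=1 clk=0

3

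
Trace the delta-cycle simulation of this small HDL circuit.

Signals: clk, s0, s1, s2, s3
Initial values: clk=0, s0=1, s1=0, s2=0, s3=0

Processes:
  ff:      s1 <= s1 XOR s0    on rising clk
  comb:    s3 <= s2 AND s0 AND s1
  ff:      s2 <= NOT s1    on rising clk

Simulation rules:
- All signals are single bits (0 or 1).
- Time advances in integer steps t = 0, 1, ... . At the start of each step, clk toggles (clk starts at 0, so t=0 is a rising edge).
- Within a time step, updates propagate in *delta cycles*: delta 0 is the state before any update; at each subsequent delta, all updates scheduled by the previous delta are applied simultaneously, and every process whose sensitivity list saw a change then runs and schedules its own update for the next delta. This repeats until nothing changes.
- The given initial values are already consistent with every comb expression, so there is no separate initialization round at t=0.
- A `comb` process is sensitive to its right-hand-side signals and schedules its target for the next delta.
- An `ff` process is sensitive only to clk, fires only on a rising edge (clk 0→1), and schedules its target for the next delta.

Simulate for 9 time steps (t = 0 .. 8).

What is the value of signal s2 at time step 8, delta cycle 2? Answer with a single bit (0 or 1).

t=0 Δ0: s0=1 s3=0 clk=0 s1=0 s2=0
  Δ1: clk:0→1
  Δ2: s1:0→1, s2:0→1
  Δ3: s3:0→1
  (3Δ to stable)
t=1 Δ0: s0=1 s3=1 clk=1 s1=1 s2=1
  Δ1: clk:1→0
  (1Δ to stable)
t=2 Δ0: s0=1 s3=1 clk=0 s1=1 s2=1
  Δ1: clk:0→1
  Δ2: s1:1→0, s2:1→0
  Δ3: s3:1→0
  (3Δ to stable)
t=3 Δ0: s0=1 s3=0 clk=1 s1=0 s2=0
  Δ1: clk:1→0
  (1Δ to stable)
t=4 Δ0: s0=1 s3=0 clk=0 s1=0 s2=0
  Δ1: clk:0→1
  Δ2: s1:0→1, s2:0→1
  Δ3: s3:0→1
  (3Δ to stable)
t=5 Δ0: s0=1 s3=1 clk=1 s1=1 s2=1
  Δ1: clk:1→0
  (1Δ to stable)
t=6 Δ0: s0=1 s3=1 clk=0 s1=1 s2=1
  Δ1: clk:0→1
  Δ2: s1:1→0, s2:1→0
  Δ3: s3:1→0
  (3Δ to stable)
t=7 Δ0: s0=1 s3=0 clk=1 s1=0 s2=0
  Δ1: clk:1→0
  (1Δ to stable)
t=8 Δ0: s0=1 s3=0 clk=0 s1=0 s2=0
  Δ1: clk:0→1
  Δ2: s1:0→1, s2:0→1
  Δ3: s3:0→1
  (3Δ to stable)

1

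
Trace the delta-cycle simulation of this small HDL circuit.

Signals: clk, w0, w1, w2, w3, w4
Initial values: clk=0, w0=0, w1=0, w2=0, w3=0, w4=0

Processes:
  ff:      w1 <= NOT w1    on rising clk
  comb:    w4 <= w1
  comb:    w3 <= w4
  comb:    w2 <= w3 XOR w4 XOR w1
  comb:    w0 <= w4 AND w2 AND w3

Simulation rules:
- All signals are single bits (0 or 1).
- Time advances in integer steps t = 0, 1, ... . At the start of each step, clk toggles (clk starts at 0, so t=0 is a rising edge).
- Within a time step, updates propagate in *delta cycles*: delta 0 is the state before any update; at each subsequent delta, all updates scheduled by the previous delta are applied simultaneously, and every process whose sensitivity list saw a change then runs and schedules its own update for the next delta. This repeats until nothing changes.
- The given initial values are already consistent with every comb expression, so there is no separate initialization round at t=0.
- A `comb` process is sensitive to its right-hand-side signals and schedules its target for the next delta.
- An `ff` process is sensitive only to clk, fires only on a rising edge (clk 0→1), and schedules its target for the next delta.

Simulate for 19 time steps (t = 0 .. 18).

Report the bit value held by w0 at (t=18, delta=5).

0

t0.Δ0 w2=0 w1=0 w0=0 w4=0 clk=0 w3=0
t0.Δ1 w2=0 w1=0 w0=0 w4=0 clk=1 w3=0
t0.Δ2 w2=0 w1=1 w0=0 w4=0 clk=1 w3=0
t0.Δ3 w2=1 w1=1 w0=0 w4=1 clk=1 w3=0
t0.Δ4 w2=0 w1=1 w0=0 w4=1 clk=1 w3=1
t0.Δ5 w2=1 w1=1 w0=0 w4=1 clk=1 w3=1
t0.Δ6 w2=1 w1=1 w0=1 w4=1 clk=1 w3=1
t1.Δ0 w2=1 w1=1 w0=1 w4=1 clk=1 w3=1
t1.Δ1 w2=1 w1=1 w0=1 w4=1 clk=0 w3=1
t2.Δ0 w2=1 w1=1 w0=1 w4=1 clk=0 w3=1
t2.Δ1 w2=1 w1=1 w0=1 w4=1 clk=1 w3=1
t2.Δ2 w2=1 w1=0 w0=1 w4=1 clk=1 w3=1
t2.Δ3 w2=0 w1=0 w0=1 w4=0 clk=1 w3=1
t2.Δ4 w2=1 w1=0 w0=0 w4=0 clk=1 w3=0
t2.Δ5 w2=0 w1=0 w0=0 w4=0 clk=1 w3=0
t3.Δ0 w2=0 w1=0 w0=0 w4=0 clk=1 w3=0
t3.Δ1 w2=0 w1=0 w0=0 w4=0 clk=0 w3=0
t4.Δ0 w2=0 w1=0 w0=0 w4=0 clk=0 w3=0
t4.Δ1 w2=0 w1=0 w0=0 w4=0 clk=1 w3=0
t4.Δ2 w2=0 w1=1 w0=0 w4=0 clk=1 w3=0
t4.Δ3 w2=1 w1=1 w0=0 w4=1 clk=1 w3=0
t4.Δ4 w2=0 w1=1 w0=0 w4=1 clk=1 w3=1
t4.Δ5 w2=1 w1=1 w0=0 w4=1 clk=1 w3=1
t4.Δ6 w2=1 w1=1 w0=1 w4=1 clk=1 w3=1
t5.Δ0 w2=1 w1=1 w0=1 w4=1 clk=1 w3=1
t5.Δ1 w2=1 w1=1 w0=1 w4=1 clk=0 w3=1
t6.Δ0 w2=1 w1=1 w0=1 w4=1 clk=0 w3=1
t6.Δ1 w2=1 w1=1 w0=1 w4=1 clk=1 w3=1
t6.Δ2 w2=1 w1=0 w0=1 w4=1 clk=1 w3=1
t6.Δ3 w2=0 w1=0 w0=1 w4=0 clk=1 w3=1
t6.Δ4 w2=1 w1=0 w0=0 w4=0 clk=1 w3=0
t6.Δ5 w2=0 w1=0 w0=0 w4=0 clk=1 w3=0
t7.Δ0 w2=0 w1=0 w0=0 w4=0 clk=1 w3=0
t7.Δ1 w2=0 w1=0 w0=0 w4=0 clk=0 w3=0
t8.Δ0 w2=0 w1=0 w0=0 w4=0 clk=0 w3=0
t8.Δ1 w2=0 w1=0 w0=0 w4=0 clk=1 w3=0
t8.Δ2 w2=0 w1=1 w0=0 w4=0 clk=1 w3=0
t8.Δ3 w2=1 w1=1 w0=0 w4=1 clk=1 w3=0
t8.Δ4 w2=0 w1=1 w0=0 w4=1 clk=1 w3=1
t8.Δ5 w2=1 w1=1 w0=0 w4=1 clk=1 w3=1
t8.Δ6 w2=1 w1=1 w0=1 w4=1 clk=1 w3=1
t9.Δ0 w2=1 w1=1 w0=1 w4=1 clk=1 w3=1
t9.Δ1 w2=1 w1=1 w0=1 w4=1 clk=0 w3=1
t10.Δ0 w2=1 w1=1 w0=1 w4=1 clk=0 w3=1
t10.Δ1 w2=1 w1=1 w0=1 w4=1 clk=1 w3=1
t10.Δ2 w2=1 w1=0 w0=1 w4=1 clk=1 w3=1
t10.Δ3 w2=0 w1=0 w0=1 w4=0 clk=1 w3=1
t10.Δ4 w2=1 w1=0 w0=0 w4=0 clk=1 w3=0
t10.Δ5 w2=0 w1=0 w0=0 w4=0 clk=1 w3=0
t11.Δ0 w2=0 w1=0 w0=0 w4=0 clk=1 w3=0
t11.Δ1 w2=0 w1=0 w0=0 w4=0 clk=0 w3=0
t12.Δ0 w2=0 w1=0 w0=0 w4=0 clk=0 w3=0
t12.Δ1 w2=0 w1=0 w0=0 w4=0 clk=1 w3=0
t12.Δ2 w2=0 w1=1 w0=0 w4=0 clk=1 w3=0
t12.Δ3 w2=1 w1=1 w0=0 w4=1 clk=1 w3=0
t12.Δ4 w2=0 w1=1 w0=0 w4=1 clk=1 w3=1
t12.Δ5 w2=1 w1=1 w0=0 w4=1 clk=1 w3=1
t12.Δ6 w2=1 w1=1 w0=1 w4=1 clk=1 w3=1
t13.Δ0 w2=1 w1=1 w0=1 w4=1 clk=1 w3=1
t13.Δ1 w2=1 w1=1 w0=1 w4=1 clk=0 w3=1
t14.Δ0 w2=1 w1=1 w0=1 w4=1 clk=0 w3=1
t14.Δ1 w2=1 w1=1 w0=1 w4=1 clk=1 w3=1
t14.Δ2 w2=1 w1=0 w0=1 w4=1 clk=1 w3=1
t14.Δ3 w2=0 w1=0 w0=1 w4=0 clk=1 w3=1
t14.Δ4 w2=1 w1=0 w0=0 w4=0 clk=1 w3=0
t14.Δ5 w2=0 w1=0 w0=0 w4=0 clk=1 w3=0
t15.Δ0 w2=0 w1=0 w0=0 w4=0 clk=1 w3=0
t15.Δ1 w2=0 w1=0 w0=0 w4=0 clk=0 w3=0
t16.Δ0 w2=0 w1=0 w0=0 w4=0 clk=0 w3=0
t16.Δ1 w2=0 w1=0 w0=0 w4=0 clk=1 w3=0
t16.Δ2 w2=0 w1=1 w0=0 w4=0 clk=1 w3=0
t16.Δ3 w2=1 w1=1 w0=0 w4=1 clk=1 w3=0
t16.Δ4 w2=0 w1=1 w0=0 w4=1 clk=1 w3=1
t16.Δ5 w2=1 w1=1 w0=0 w4=1 clk=1 w3=1
t16.Δ6 w2=1 w1=1 w0=1 w4=1 clk=1 w3=1
t17.Δ0 w2=1 w1=1 w0=1 w4=1 clk=1 w3=1
t17.Δ1 w2=1 w1=1 w0=1 w4=1 clk=0 w3=1
t18.Δ0 w2=1 w1=1 w0=1 w4=1 clk=0 w3=1
t18.Δ1 w2=1 w1=1 w0=1 w4=1 clk=1 w3=1
t18.Δ2 w2=1 w1=0 w0=1 w4=1 clk=1 w3=1
t18.Δ3 w2=0 w1=0 w0=1 w4=0 clk=1 w3=1
t18.Δ4 w2=1 w1=0 w0=0 w4=0 clk=1 w3=0
t18.Δ5 w2=0 w1=0 w0=0 w4=0 clk=1 w3=0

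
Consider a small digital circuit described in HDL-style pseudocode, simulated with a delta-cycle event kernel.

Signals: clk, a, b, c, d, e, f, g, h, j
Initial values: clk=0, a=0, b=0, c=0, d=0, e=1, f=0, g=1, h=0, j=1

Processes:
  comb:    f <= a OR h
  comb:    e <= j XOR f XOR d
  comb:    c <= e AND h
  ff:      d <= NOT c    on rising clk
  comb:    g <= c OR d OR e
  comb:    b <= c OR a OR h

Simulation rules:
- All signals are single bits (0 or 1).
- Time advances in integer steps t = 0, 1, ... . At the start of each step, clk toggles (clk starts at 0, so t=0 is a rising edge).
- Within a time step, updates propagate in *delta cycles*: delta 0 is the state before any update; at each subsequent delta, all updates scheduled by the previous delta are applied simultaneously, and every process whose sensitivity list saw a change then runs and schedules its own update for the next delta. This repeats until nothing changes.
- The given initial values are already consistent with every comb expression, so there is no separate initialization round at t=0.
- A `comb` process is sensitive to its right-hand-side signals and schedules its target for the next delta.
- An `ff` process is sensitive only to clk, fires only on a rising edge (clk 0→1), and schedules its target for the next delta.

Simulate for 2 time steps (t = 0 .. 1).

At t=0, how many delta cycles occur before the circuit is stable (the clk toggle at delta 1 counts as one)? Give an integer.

t=0 Δ0: c=0 b=0 g=1 j=1 d=0 clk=0 a=0 h=0 f=0 e=1
  Δ1: clk:0→1
  Δ2: d:0→1
  Δ3: e:1→0
  (3Δ to stable)
t=1 Δ0: c=0 b=0 g=1 j=1 d=1 clk=1 a=0 h=0 f=0 e=0
  Δ1: clk:1→0
  (1Δ to stable)

3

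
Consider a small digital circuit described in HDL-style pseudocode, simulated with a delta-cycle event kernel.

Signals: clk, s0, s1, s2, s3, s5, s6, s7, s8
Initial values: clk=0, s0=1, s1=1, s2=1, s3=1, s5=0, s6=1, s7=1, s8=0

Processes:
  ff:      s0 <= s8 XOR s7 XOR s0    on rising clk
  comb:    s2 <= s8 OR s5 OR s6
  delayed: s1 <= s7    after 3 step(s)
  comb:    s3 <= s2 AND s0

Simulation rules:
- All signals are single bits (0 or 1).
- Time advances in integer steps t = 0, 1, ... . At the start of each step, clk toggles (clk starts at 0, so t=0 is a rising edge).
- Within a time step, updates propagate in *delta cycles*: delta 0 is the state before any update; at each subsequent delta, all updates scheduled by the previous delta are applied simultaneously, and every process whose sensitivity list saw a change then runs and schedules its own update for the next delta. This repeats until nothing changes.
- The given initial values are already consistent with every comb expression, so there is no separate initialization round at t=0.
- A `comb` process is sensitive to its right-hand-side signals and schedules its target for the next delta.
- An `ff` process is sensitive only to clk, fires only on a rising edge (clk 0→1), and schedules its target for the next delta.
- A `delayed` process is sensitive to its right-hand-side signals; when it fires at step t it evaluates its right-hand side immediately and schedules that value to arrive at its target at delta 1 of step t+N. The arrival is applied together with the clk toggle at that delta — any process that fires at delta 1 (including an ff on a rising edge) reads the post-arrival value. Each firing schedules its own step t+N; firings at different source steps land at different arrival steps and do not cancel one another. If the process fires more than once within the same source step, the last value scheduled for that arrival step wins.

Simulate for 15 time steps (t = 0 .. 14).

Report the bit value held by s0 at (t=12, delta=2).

0

t0.Δ0 clk=0 s5=0 s2=1 s8=0 s0=1 s7=1 s6=1 s3=1 s1=1
t0.Δ1 clk=1 s5=0 s2=1 s8=0 s0=1 s7=1 s6=1 s3=1 s1=1
t0.Δ2 clk=1 s5=0 s2=1 s8=0 s0=0 s7=1 s6=1 s3=1 s1=1
t0.Δ3 clk=1 s5=0 s2=1 s8=0 s0=0 s7=1 s6=1 s3=0 s1=1
t1.Δ0 clk=1 s5=0 s2=1 s8=0 s0=0 s7=1 s6=1 s3=0 s1=1
t1.Δ1 clk=0 s5=0 s2=1 s8=0 s0=0 s7=1 s6=1 s3=0 s1=1
t2.Δ0 clk=0 s5=0 s2=1 s8=0 s0=0 s7=1 s6=1 s3=0 s1=1
t2.Δ1 clk=1 s5=0 s2=1 s8=0 s0=0 s7=1 s6=1 s3=0 s1=1
t2.Δ2 clk=1 s5=0 s2=1 s8=0 s0=1 s7=1 s6=1 s3=0 s1=1
t2.Δ3 clk=1 s5=0 s2=1 s8=0 s0=1 s7=1 s6=1 s3=1 s1=1
t3.Δ0 clk=1 s5=0 s2=1 s8=0 s0=1 s7=1 s6=1 s3=1 s1=1
t3.Δ1 clk=0 s5=0 s2=1 s8=0 s0=1 s7=1 s6=1 s3=1 s1=1
t4.Δ0 clk=0 s5=0 s2=1 s8=0 s0=1 s7=1 s6=1 s3=1 s1=1
t4.Δ1 clk=1 s5=0 s2=1 s8=0 s0=1 s7=1 s6=1 s3=1 s1=1
t4.Δ2 clk=1 s5=0 s2=1 s8=0 s0=0 s7=1 s6=1 s3=1 s1=1
t4.Δ3 clk=1 s5=0 s2=1 s8=0 s0=0 s7=1 s6=1 s3=0 s1=1
t5.Δ0 clk=1 s5=0 s2=1 s8=0 s0=0 s7=1 s6=1 s3=0 s1=1
t5.Δ1 clk=0 s5=0 s2=1 s8=0 s0=0 s7=1 s6=1 s3=0 s1=1
t6.Δ0 clk=0 s5=0 s2=1 s8=0 s0=0 s7=1 s6=1 s3=0 s1=1
t6.Δ1 clk=1 s5=0 s2=1 s8=0 s0=0 s7=1 s6=1 s3=0 s1=1
t6.Δ2 clk=1 s5=0 s2=1 s8=0 s0=1 s7=1 s6=1 s3=0 s1=1
t6.Δ3 clk=1 s5=0 s2=1 s8=0 s0=1 s7=1 s6=1 s3=1 s1=1
t7.Δ0 clk=1 s5=0 s2=1 s8=0 s0=1 s7=1 s6=1 s3=1 s1=1
t7.Δ1 clk=0 s5=0 s2=1 s8=0 s0=1 s7=1 s6=1 s3=1 s1=1
t8.Δ0 clk=0 s5=0 s2=1 s8=0 s0=1 s7=1 s6=1 s3=1 s1=1
t8.Δ1 clk=1 s5=0 s2=1 s8=0 s0=1 s7=1 s6=1 s3=1 s1=1
t8.Δ2 clk=1 s5=0 s2=1 s8=0 s0=0 s7=1 s6=1 s3=1 s1=1
t8.Δ3 clk=1 s5=0 s2=1 s8=0 s0=0 s7=1 s6=1 s3=0 s1=1
t9.Δ0 clk=1 s5=0 s2=1 s8=0 s0=0 s7=1 s6=1 s3=0 s1=1
t9.Δ1 clk=0 s5=0 s2=1 s8=0 s0=0 s7=1 s6=1 s3=0 s1=1
t10.Δ0 clk=0 s5=0 s2=1 s8=0 s0=0 s7=1 s6=1 s3=0 s1=1
t10.Δ1 clk=1 s5=0 s2=1 s8=0 s0=0 s7=1 s6=1 s3=0 s1=1
t10.Δ2 clk=1 s5=0 s2=1 s8=0 s0=1 s7=1 s6=1 s3=0 s1=1
t10.Δ3 clk=1 s5=0 s2=1 s8=0 s0=1 s7=1 s6=1 s3=1 s1=1
t11.Δ0 clk=1 s5=0 s2=1 s8=0 s0=1 s7=1 s6=1 s3=1 s1=1
t11.Δ1 clk=0 s5=0 s2=1 s8=0 s0=1 s7=1 s6=1 s3=1 s1=1
t12.Δ0 clk=0 s5=0 s2=1 s8=0 s0=1 s7=1 s6=1 s3=1 s1=1
t12.Δ1 clk=1 s5=0 s2=1 s8=0 s0=1 s7=1 s6=1 s3=1 s1=1
t12.Δ2 clk=1 s5=0 s2=1 s8=0 s0=0 s7=1 s6=1 s3=1 s1=1
t12.Δ3 clk=1 s5=0 s2=1 s8=0 s0=0 s7=1 s6=1 s3=0 s1=1
t13.Δ0 clk=1 s5=0 s2=1 s8=0 s0=0 s7=1 s6=1 s3=0 s1=1
t13.Δ1 clk=0 s5=0 s2=1 s8=0 s0=0 s7=1 s6=1 s3=0 s1=1
t14.Δ0 clk=0 s5=0 s2=1 s8=0 s0=0 s7=1 s6=1 s3=0 s1=1
t14.Δ1 clk=1 s5=0 s2=1 s8=0 s0=0 s7=1 s6=1 s3=0 s1=1
t14.Δ2 clk=1 s5=0 s2=1 s8=0 s0=1 s7=1 s6=1 s3=0 s1=1
t14.Δ3 clk=1 s5=0 s2=1 s8=0 s0=1 s7=1 s6=1 s3=1 s1=1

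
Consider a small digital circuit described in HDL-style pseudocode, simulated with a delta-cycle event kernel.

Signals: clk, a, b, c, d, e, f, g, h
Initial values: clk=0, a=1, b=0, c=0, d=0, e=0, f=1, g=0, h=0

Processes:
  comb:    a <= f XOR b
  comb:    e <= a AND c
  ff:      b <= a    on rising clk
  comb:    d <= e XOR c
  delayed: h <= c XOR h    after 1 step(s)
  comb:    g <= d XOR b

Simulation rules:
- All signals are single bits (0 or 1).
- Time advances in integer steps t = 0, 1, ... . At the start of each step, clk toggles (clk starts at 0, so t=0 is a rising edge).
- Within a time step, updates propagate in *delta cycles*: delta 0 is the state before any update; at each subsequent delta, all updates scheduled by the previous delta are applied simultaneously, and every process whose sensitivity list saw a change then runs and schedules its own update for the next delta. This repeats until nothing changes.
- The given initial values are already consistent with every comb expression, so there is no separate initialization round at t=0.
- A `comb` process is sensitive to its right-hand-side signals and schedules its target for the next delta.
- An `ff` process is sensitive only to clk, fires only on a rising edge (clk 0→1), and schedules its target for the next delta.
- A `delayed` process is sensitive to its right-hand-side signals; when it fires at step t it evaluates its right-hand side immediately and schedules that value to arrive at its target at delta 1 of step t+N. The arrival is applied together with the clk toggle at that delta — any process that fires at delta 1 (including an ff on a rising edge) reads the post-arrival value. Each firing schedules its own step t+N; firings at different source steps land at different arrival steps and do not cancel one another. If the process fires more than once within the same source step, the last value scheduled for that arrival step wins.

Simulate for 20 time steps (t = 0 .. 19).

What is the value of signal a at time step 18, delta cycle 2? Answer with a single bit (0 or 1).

t0.Δ0 b=0 h=0 a=1 clk=0 g=0 c=0 d=0 e=0 f=1
t0.Δ1 b=0 h=0 a=1 clk=1 g=0 c=0 d=0 e=0 f=1
t0.Δ2 b=1 h=0 a=1 clk=1 g=0 c=0 d=0 e=0 f=1
t0.Δ3 b=1 h=0 a=0 clk=1 g=1 c=0 d=0 e=0 f=1
t1.Δ0 b=1 h=0 a=0 clk=1 g=1 c=0 d=0 e=0 f=1
t1.Δ1 b=1 h=0 a=0 clk=0 g=1 c=0 d=0 e=0 f=1
t2.Δ0 b=1 h=0 a=0 clk=0 g=1 c=0 d=0 e=0 f=1
t2.Δ1 b=1 h=0 a=0 clk=1 g=1 c=0 d=0 e=0 f=1
t2.Δ2 b=0 h=0 a=0 clk=1 g=1 c=0 d=0 e=0 f=1
t2.Δ3 b=0 h=0 a=1 clk=1 g=0 c=0 d=0 e=0 f=1
t3.Δ0 b=0 h=0 a=1 clk=1 g=0 c=0 d=0 e=0 f=1
t3.Δ1 b=0 h=0 a=1 clk=0 g=0 c=0 d=0 e=0 f=1
t4.Δ0 b=0 h=0 a=1 clk=0 g=0 c=0 d=0 e=0 f=1
t4.Δ1 b=0 h=0 a=1 clk=1 g=0 c=0 d=0 e=0 f=1
t4.Δ2 b=1 h=0 a=1 clk=1 g=0 c=0 d=0 e=0 f=1
t4.Δ3 b=1 h=0 a=0 clk=1 g=1 c=0 d=0 e=0 f=1
t5.Δ0 b=1 h=0 a=0 clk=1 g=1 c=0 d=0 e=0 f=1
t5.Δ1 b=1 h=0 a=0 clk=0 g=1 c=0 d=0 e=0 f=1
t6.Δ0 b=1 h=0 a=0 clk=0 g=1 c=0 d=0 e=0 f=1
t6.Δ1 b=1 h=0 a=0 clk=1 g=1 c=0 d=0 e=0 f=1
t6.Δ2 b=0 h=0 a=0 clk=1 g=1 c=0 d=0 e=0 f=1
t6.Δ3 b=0 h=0 a=1 clk=1 g=0 c=0 d=0 e=0 f=1
t7.Δ0 b=0 h=0 a=1 clk=1 g=0 c=0 d=0 e=0 f=1
t7.Δ1 b=0 h=0 a=1 clk=0 g=0 c=0 d=0 e=0 f=1
t8.Δ0 b=0 h=0 a=1 clk=0 g=0 c=0 d=0 e=0 f=1
t8.Δ1 b=0 h=0 a=1 clk=1 g=0 c=0 d=0 e=0 f=1
t8.Δ2 b=1 h=0 a=1 clk=1 g=0 c=0 d=0 e=0 f=1
t8.Δ3 b=1 h=0 a=0 clk=1 g=1 c=0 d=0 e=0 f=1
t9.Δ0 b=1 h=0 a=0 clk=1 g=1 c=0 d=0 e=0 f=1
t9.Δ1 b=1 h=0 a=0 clk=0 g=1 c=0 d=0 e=0 f=1
t10.Δ0 b=1 h=0 a=0 clk=0 g=1 c=0 d=0 e=0 f=1
t10.Δ1 b=1 h=0 a=0 clk=1 g=1 c=0 d=0 e=0 f=1
t10.Δ2 b=0 h=0 a=0 clk=1 g=1 c=0 d=0 e=0 f=1
t10.Δ3 b=0 h=0 a=1 clk=1 g=0 c=0 d=0 e=0 f=1
t11.Δ0 b=0 h=0 a=1 clk=1 g=0 c=0 d=0 e=0 f=1
t11.Δ1 b=0 h=0 a=1 clk=0 g=0 c=0 d=0 e=0 f=1
t12.Δ0 b=0 h=0 a=1 clk=0 g=0 c=0 d=0 e=0 f=1
t12.Δ1 b=0 h=0 a=1 clk=1 g=0 c=0 d=0 e=0 f=1
t12.Δ2 b=1 h=0 a=1 clk=1 g=0 c=0 d=0 e=0 f=1
t12.Δ3 b=1 h=0 a=0 clk=1 g=1 c=0 d=0 e=0 f=1
t13.Δ0 b=1 h=0 a=0 clk=1 g=1 c=0 d=0 e=0 f=1
t13.Δ1 b=1 h=0 a=0 clk=0 g=1 c=0 d=0 e=0 f=1
t14.Δ0 b=1 h=0 a=0 clk=0 g=1 c=0 d=0 e=0 f=1
t14.Δ1 b=1 h=0 a=0 clk=1 g=1 c=0 d=0 e=0 f=1
t14.Δ2 b=0 h=0 a=0 clk=1 g=1 c=0 d=0 e=0 f=1
t14.Δ3 b=0 h=0 a=1 clk=1 g=0 c=0 d=0 e=0 f=1
t15.Δ0 b=0 h=0 a=1 clk=1 g=0 c=0 d=0 e=0 f=1
t15.Δ1 b=0 h=0 a=1 clk=0 g=0 c=0 d=0 e=0 f=1
t16.Δ0 b=0 h=0 a=1 clk=0 g=0 c=0 d=0 e=0 f=1
t16.Δ1 b=0 h=0 a=1 clk=1 g=0 c=0 d=0 e=0 f=1
t16.Δ2 b=1 h=0 a=1 clk=1 g=0 c=0 d=0 e=0 f=1
t16.Δ3 b=1 h=0 a=0 clk=1 g=1 c=0 d=0 e=0 f=1
t17.Δ0 b=1 h=0 a=0 clk=1 g=1 c=0 d=0 e=0 f=1
t17.Δ1 b=1 h=0 a=0 clk=0 g=1 c=0 d=0 e=0 f=1
t18.Δ0 b=1 h=0 a=0 clk=0 g=1 c=0 d=0 e=0 f=1
t18.Δ1 b=1 h=0 a=0 clk=1 g=1 c=0 d=0 e=0 f=1
t18.Δ2 b=0 h=0 a=0 clk=1 g=1 c=0 d=0 e=0 f=1
t18.Δ3 b=0 h=0 a=1 clk=1 g=0 c=0 d=0 e=0 f=1
t19.Δ0 b=0 h=0 a=1 clk=1 g=0 c=0 d=0 e=0 f=1
t19.Δ1 b=0 h=0 a=1 clk=0 g=0 c=0 d=0 e=0 f=1

0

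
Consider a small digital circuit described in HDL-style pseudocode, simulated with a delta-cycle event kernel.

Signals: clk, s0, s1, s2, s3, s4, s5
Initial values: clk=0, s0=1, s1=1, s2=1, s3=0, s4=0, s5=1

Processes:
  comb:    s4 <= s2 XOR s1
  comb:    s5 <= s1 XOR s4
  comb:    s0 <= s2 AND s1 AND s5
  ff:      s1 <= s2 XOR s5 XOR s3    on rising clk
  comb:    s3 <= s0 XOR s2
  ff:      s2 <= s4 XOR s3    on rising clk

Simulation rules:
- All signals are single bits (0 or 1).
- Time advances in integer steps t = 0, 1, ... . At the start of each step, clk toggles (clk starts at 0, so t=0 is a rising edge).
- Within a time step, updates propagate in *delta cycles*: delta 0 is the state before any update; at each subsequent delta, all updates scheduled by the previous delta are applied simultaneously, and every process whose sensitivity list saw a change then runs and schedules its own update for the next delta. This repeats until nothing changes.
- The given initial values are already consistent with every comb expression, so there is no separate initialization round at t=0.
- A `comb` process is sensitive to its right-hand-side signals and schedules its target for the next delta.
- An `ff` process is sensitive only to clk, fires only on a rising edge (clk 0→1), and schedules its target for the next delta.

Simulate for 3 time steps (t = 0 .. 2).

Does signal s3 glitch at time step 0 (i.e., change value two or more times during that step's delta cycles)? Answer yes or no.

t=0 Δ0: s3=0 s5=1 s0=1 s1=1 s2=1 clk=0 s4=0
  Δ1: clk:0→1
  Δ2: s1:1→0, s2:1→0
  Δ3: s3:0→1, s5:1→0, s0:1→0
  Δ4: s3:1→0
  (4Δ to stable)
t=1 Δ0: s3=0 s5=0 s0=0 s1=0 s2=0 clk=1 s4=0
  Δ1: clk:1→0
  (1Δ to stable)
t=2 Δ0: s3=0 s5=0 s0=0 s1=0 s2=0 clk=0 s4=0
  Δ1: clk:0→1
  (1Δ to stable)

yes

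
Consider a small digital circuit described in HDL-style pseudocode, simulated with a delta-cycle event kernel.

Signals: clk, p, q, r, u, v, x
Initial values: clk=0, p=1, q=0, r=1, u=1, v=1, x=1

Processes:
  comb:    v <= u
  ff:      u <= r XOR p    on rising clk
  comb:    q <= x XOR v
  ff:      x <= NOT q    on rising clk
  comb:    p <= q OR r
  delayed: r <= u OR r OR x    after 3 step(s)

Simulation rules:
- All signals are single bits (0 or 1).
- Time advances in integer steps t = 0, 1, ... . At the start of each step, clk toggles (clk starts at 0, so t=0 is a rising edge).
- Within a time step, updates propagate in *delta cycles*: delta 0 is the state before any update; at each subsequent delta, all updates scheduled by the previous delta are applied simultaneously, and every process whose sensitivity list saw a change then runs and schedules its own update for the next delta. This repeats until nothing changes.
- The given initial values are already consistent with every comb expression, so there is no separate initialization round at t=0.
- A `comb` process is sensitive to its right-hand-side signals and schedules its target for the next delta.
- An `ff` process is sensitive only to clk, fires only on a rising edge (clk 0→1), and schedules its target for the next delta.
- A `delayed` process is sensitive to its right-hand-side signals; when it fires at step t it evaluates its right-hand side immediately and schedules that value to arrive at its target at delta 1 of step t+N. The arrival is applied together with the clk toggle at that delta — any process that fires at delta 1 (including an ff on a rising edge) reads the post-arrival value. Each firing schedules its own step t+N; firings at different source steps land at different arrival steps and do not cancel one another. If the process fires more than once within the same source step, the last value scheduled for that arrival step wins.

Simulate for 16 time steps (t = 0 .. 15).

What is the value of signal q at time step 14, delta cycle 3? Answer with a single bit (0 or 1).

0

[bits: r,q,p,clk,u,x,v]
t=0: Δ0=1010111 Δ1=1011111 Δ2=1011011 Δ3=1011010 Δ4=1111010 | 4Δ
t=1: Δ0=1111010 Δ1=1110010 | 1Δ
t=2: Δ0=1110010 Δ1=1111010 Δ2=1111000 Δ3=1011000 | 3Δ
t=3: Δ0=1011000 Δ1=1010000 | 1Δ
t=4: Δ0=1010000 Δ1=1011000 Δ2=1011010 Δ3=1111010 | 3Δ
t=5: Δ0=1111010 Δ1=1110010 | 1Δ
t=6: Δ0=1110010 Δ1=1111010 Δ2=1111000 Δ3=1011000 | 3Δ
t=7: Δ0=1011000 Δ1=1010000 | 1Δ
t=8: Δ0=1010000 Δ1=1011000 Δ2=1011010 Δ3=1111010 | 3Δ
t=9: Δ0=1111010 Δ1=1110010 | 1Δ
t=10: Δ0=1110010 Δ1=1111010 Δ2=1111000 Δ3=1011000 | 3Δ
t=11: Δ0=1011000 Δ1=1010000 | 1Δ
t=12: Δ0=1010000 Δ1=1011000 Δ2=1011010 Δ3=1111010 | 3Δ
t=13: Δ0=1111010 Δ1=1110010 | 1Δ
t=14: Δ0=1110010 Δ1=1111010 Δ2=1111000 Δ3=1011000 | 3Δ
t=15: Δ0=1011000 Δ1=1010000 | 1Δ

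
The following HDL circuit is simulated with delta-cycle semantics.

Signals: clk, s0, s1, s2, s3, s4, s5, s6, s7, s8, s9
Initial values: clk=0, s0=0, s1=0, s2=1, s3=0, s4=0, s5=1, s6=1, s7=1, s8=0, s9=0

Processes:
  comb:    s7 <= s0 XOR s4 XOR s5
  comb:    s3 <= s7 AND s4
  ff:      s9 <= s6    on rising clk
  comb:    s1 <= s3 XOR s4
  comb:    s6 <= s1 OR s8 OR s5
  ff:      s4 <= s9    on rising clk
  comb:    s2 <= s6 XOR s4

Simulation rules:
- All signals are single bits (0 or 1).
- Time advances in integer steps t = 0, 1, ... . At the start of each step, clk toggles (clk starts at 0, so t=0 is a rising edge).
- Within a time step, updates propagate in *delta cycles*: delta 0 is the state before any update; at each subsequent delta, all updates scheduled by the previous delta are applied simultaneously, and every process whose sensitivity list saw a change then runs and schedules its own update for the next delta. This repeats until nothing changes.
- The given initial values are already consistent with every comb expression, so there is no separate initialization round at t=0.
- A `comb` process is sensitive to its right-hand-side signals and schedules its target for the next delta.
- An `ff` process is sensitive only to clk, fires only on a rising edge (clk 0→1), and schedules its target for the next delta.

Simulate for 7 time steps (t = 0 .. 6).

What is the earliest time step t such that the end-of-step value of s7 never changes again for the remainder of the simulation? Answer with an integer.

t=0 Δ0: s2=1 s5=1 s9=0 s6=1 s1=0 s0=0 s8=0 clk=0 s3=0 s7=1 s4=0
  Δ1: clk:0→1
  Δ2: s9:0→1
  (2Δ to stable)
t=1 Δ0: s2=1 s5=1 s9=1 s6=1 s1=0 s0=0 s8=0 clk=1 s3=0 s7=1 s4=0
  Δ1: clk:1→0
  (1Δ to stable)
t=2 Δ0: s2=1 s5=1 s9=1 s6=1 s1=0 s0=0 s8=0 clk=0 s3=0 s7=1 s4=0
  Δ1: clk:0→1
  Δ2: s4:0→1
  Δ3: s2:1→0, s1:0→1, s3:0→1, s7:1→0
  Δ4: s1:1→0, s3:1→0
  Δ5: s1:0→1
  (5Δ to stable)
t=3 Δ0: s2=0 s5=1 s9=1 s6=1 s1=1 s0=0 s8=0 clk=1 s3=0 s7=0 s4=1
  Δ1: clk:1→0
  (1Δ to stable)
t=4 Δ0: s2=0 s5=1 s9=1 s6=1 s1=1 s0=0 s8=0 clk=0 s3=0 s7=0 s4=1
  Δ1: clk:0→1
  (1Δ to stable)
t=5 Δ0: s2=0 s5=1 s9=1 s6=1 s1=1 s0=0 s8=0 clk=1 s3=0 s7=0 s4=1
  Δ1: clk:1→0
  (1Δ to stable)
t=6 Δ0: s2=0 s5=1 s9=1 s6=1 s1=1 s0=0 s8=0 clk=0 s3=0 s7=0 s4=1
  Δ1: clk:0→1
  (1Δ to stable)

2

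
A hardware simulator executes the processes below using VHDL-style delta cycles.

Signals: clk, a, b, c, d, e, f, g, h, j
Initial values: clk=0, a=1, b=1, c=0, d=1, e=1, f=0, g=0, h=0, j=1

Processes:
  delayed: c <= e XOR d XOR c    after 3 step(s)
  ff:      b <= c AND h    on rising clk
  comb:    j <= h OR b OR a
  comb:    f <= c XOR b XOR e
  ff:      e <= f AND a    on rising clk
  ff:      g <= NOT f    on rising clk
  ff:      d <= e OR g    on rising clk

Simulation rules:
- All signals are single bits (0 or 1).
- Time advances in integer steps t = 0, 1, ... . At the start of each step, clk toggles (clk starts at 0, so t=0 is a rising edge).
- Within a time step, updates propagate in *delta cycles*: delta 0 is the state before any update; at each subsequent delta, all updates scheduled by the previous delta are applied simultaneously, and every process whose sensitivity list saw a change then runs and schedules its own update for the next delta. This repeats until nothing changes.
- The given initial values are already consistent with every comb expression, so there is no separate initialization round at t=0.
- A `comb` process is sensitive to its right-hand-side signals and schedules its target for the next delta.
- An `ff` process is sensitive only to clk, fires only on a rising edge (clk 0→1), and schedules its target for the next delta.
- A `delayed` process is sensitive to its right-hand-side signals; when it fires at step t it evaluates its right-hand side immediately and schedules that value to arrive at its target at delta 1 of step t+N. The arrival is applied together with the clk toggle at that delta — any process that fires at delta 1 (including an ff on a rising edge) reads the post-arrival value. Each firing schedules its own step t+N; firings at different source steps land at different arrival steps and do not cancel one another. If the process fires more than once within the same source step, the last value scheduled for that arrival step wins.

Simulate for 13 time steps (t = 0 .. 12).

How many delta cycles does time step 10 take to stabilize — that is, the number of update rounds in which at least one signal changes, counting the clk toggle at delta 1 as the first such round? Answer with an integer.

3

t=0 Δ0: a=1 clk=0 f=0 g=0 j=1 e=1 b=1 h=0 d=1 c=0
  Δ1: clk:0→1
  Δ2: g:0→1, e:1→0, b:1→0
  (2Δ to stable)
t=1 Δ0: a=1 clk=1 f=0 g=1 j=1 e=0 b=0 h=0 d=1 c=0
  Δ1: clk:1→0
  (1Δ to stable)
t=2 Δ0: a=1 clk=0 f=0 g=1 j=1 e=0 b=0 h=0 d=1 c=0
  Δ1: clk:0→1
  (1Δ to stable)
t=3 Δ0: a=1 clk=1 f=0 g=1 j=1 e=0 b=0 h=0 d=1 c=0
  Δ1: clk:1→0, c:0→1
  Δ2: f:0→1
  (2Δ to stable)
t=4 Δ0: a=1 clk=0 f=1 g=1 j=1 e=0 b=0 h=0 d=1 c=1
  Δ1: clk:0→1
  Δ2: g:1→0, e:0→1
  Δ3: f:1→0
  (3Δ to stable)
t=5 Δ0: a=1 clk=1 f=0 g=0 j=1 e=1 b=0 h=0 d=1 c=1
  Δ1: clk:1→0
  (1Δ to stable)
t=6 Δ0: a=1 clk=0 f=0 g=0 j=1 e=1 b=0 h=0 d=1 c=1
  Δ1: clk:0→1, c:1→0
  Δ2: f:0→1, g:0→1, e:1→0
  Δ3: f:1→0
  (3Δ to stable)
t=7 Δ0: a=1 clk=1 f=0 g=1 j=1 e=0 b=0 h=0 d=1 c=0
  Δ1: clk:1→0, c:0→1
  Δ2: f:0→1
  (2Δ to stable)
t=8 Δ0: a=1 clk=0 f=1 g=1 j=1 e=0 b=0 h=0 d=1 c=1
  Δ1: clk:0→1
  Δ2: g:1→0, e:0→1
  Δ3: f:1→0
  (3Δ to stable)
t=9 Δ0: a=1 clk=1 f=0 g=0 j=1 e=1 b=0 h=0 d=1 c=1
  Δ1: clk:1→0
  (1Δ to stable)
t=10 Δ0: a=1 clk=0 f=0 g=0 j=1 e=1 b=0 h=0 d=1 c=1
  Δ1: clk:0→1, c:1→0
  Δ2: f:0→1, g:0→1, e:1→0
  Δ3: f:1→0
  (3Δ to stable)
t=11 Δ0: a=1 clk=1 f=0 g=1 j=1 e=0 b=0 h=0 d=1 c=0
  Δ1: clk:1→0, c:0→1
  Δ2: f:0→1
  (2Δ to stable)
t=12 Δ0: a=1 clk=0 f=1 g=1 j=1 e=0 b=0 h=0 d=1 c=1
  Δ1: clk:0→1
  Δ2: g:1→0, e:0→1
  Δ3: f:1→0
  (3Δ to stable)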